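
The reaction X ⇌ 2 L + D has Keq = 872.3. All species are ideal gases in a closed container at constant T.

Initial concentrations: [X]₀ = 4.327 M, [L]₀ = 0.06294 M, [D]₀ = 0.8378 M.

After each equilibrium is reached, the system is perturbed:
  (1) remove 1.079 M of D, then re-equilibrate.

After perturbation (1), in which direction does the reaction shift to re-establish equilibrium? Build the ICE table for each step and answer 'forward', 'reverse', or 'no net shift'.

Direction: forward

Q₀ = 7.6702e-04 vs Keq = 872.3 ⇒ Q<K, forward
Step 1:
                   X          L          D
  I            4.327    0.06294     0.8378
  C           -3.973      7.946      3.973
  E           0.3538      8.009      4.811
  solve Keq expr → x = 3.973; check Q = 872.3
Then remove 1.079 M of D.
Step 2:
                   X          L          D
  I           0.3538      8.009      3.732
  C         -0.06535     0.1307    0.06535
  E           0.2884       8.14      3.797
  solve Keq expr → x = 0.06535; check Q = 872.3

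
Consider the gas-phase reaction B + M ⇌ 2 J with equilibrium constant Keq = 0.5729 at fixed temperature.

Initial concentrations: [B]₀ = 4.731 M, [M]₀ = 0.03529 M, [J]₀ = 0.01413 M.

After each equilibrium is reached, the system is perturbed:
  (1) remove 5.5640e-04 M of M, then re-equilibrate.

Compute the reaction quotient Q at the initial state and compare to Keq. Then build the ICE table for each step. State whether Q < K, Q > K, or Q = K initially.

Q₀ = 0.001196; Q < K (proceeds forward)

Q₀ = 0.001196 vs Keq = 0.5729 ⇒ Q<K, forward
Step 1:
                   B          M          J
  init         4.731    0.03529    0.01413
  Δ         -0.03291   -0.03291    0.06583
  eq           4.698   0.002375    0.07996
  solve Keq expr → x = 0.03291; check Q = 0.5729
Then remove 5.5640e-04 M of M.
Step 2:
                   B          M          J
  init         4.698   0.001819    0.07996
  Δ       4.9741e-04 4.9741e-04 -9.9483e-04
  eq           4.699   0.002316    0.07896
  solve Keq expr → x = -4.9741e-04; check Q = 0.5729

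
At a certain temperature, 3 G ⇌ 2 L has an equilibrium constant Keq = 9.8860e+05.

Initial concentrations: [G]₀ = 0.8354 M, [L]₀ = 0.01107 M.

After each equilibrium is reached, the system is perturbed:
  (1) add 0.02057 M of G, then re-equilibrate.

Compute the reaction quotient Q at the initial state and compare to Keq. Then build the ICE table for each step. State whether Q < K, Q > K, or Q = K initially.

Q₀ = 2.1019e-04 vs Keq = 9.8860e+05 ⇒ Q<K, forward
Step 1:
                  G         L
  init       0.8354   0.01107
  Δ         -0.8286    0.5524
  eq       0.006848    0.5634
  solve Keq expr → x = 0.2762; check Q = 9.8860e+05
Then add 0.02057 M of G.
Step 2:
                  G         L
  init      0.02742    0.5634
  Δ        -0.02046   0.01364
  eq       0.006958    0.5771
  solve Keq expr → x = 0.00682; check Q = 9.8860e+05

Q₀ = 2.1019e-04; Q < K (proceeds forward)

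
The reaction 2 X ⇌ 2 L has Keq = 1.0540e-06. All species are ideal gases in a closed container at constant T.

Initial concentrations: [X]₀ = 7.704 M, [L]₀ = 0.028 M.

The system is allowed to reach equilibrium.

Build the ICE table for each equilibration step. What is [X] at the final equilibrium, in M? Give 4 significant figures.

Q₀ = 1.3209e-05 vs Keq = 1.0540e-06 ⇒ Q>K, reverse
Step 1:
                  X         L
  I           7.704     0.028
  C         0.02007  -0.02007
  E           7.724   0.00793
  solve Keq expr → x = -0.01004; check Q = 1.0540e-06

[X]_eq = 7.724 M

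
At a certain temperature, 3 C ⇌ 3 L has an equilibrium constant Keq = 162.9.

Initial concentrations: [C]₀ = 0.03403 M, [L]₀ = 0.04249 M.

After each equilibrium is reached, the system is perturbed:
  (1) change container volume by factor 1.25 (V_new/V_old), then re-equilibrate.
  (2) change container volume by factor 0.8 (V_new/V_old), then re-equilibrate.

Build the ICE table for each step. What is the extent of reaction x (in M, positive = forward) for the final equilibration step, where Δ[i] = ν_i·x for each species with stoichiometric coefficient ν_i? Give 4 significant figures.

Q₀ = 1.947 vs Keq = 162.9 ⇒ Q<K, forward
Step 1:
                  C         L
  Initial   0.03403   0.04249
  Change   -0.02219   0.02219
  Equil     0.01184   0.06468
  solve Keq expr → x = 0.007396; check Q = 162.9
Then change container volume by factor 1.25 (V_new/V_old).
Step 2:
                  C         L
  Initial  0.009474   0.05174
  Change          0         0
  Equil    0.009474   0.05174
  solve Keq expr → x = 0; check Q = 162.9
Then change container volume by factor 0.8 (V_new/V_old).
Step 3:
                  C         L
  Initial   0.01184   0.06468
  Change          0         0
  Equil     0.01184   0.06468
  solve Keq expr → x = 0; check Q = 162.9

x = 0 M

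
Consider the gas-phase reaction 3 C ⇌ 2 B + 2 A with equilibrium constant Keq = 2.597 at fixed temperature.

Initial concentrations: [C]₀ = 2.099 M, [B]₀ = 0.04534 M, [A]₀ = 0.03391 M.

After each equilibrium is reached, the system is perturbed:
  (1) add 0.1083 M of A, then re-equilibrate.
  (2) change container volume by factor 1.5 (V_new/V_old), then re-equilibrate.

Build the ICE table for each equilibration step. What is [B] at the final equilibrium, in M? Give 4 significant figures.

Q₀ = 2.5561e-07 vs Keq = 2.597 ⇒ Q<K, forward
Step 1:
                   C          B          A
  init         2.099    0.04534    0.03391
  Δ           -1.399     0.9324     0.9324
  eq          0.7005     0.9777     0.9663
  solve Keq expr → x = 0.4662; check Q = 2.597
Then add 0.1083 M of A.
Step 2:
                   C          B          A
  init        0.7005     0.9777      1.075
  Δ          0.03114   -0.02076   -0.02076
  eq          0.7316     0.9569      1.054
  solve Keq expr → x = -0.01038; check Q = 2.597
Then change container volume by factor 1.5 (V_new/V_old).
Step 3:
                   C          B          A
  init        0.4877      0.638     0.7025
  Δ         -0.03927    0.02618    0.02618
  eq          0.4485     0.6641     0.7287
  solve Keq expr → x = 0.01309; check Q = 2.597

[B]_eq = 0.6641 M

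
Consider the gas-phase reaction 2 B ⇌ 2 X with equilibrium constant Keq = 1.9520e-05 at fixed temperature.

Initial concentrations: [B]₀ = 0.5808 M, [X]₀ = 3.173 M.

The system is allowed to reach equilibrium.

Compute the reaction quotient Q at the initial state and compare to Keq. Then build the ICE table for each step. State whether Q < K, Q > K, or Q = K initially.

Q₀ = 29.85 vs Keq = 1.9520e-05 ⇒ Q>K, reverse
Step 1:
                  B         X
  init       0.5808     3.173
  Δ           3.156    -3.156
  eq          3.737   0.01651
  solve Keq expr → x = -1.578; check Q = 1.9520e-05

Q₀ = 29.85; Q > K (proceeds reverse)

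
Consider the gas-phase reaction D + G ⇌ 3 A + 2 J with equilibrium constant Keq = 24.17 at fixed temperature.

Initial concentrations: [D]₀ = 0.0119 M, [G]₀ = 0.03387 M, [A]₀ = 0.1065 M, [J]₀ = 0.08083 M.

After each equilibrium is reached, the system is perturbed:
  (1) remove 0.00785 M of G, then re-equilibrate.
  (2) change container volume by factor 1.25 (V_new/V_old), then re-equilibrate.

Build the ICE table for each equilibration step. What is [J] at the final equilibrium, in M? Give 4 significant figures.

[J]_eq = 0.08363 M

Q₀ = 0.01958 vs Keq = 24.17 ⇒ Q<K, forward
Step 1:
                  D         G         A         J
  I          0.0119   0.03387    0.1065   0.08083
  C        -0.01184  -0.01184   0.03552   0.02368
  E       5.8769e-05   0.02203     0.142    0.1045
  solve Keq expr → x = 0.01184; check Q = 24.17
Then remove 0.00785 M of G.
Step 2:
                  D         G         A         J
  I       5.8769e-05   0.01418     0.142    0.1045
  C       3.2035e-05 3.2035e-05 -9.6106e-05 -6.4071e-05
  E       9.0805e-05   0.01421    0.1419    0.1044
  solve Keq expr → x = -3.2035e-05; check Q = 24.17
Then change container volume by factor 1.25 (V_new/V_old).
Step 3:
                  D         G         A         J
  I       7.2644e-05   0.01137    0.1135   0.08356
  C       -3.5168e-05 -3.5168e-05 1.0550e-04 7.0335e-05
  E       3.7476e-05   0.01133    0.1136   0.08363
  solve Keq expr → x = 3.5168e-05; check Q = 24.17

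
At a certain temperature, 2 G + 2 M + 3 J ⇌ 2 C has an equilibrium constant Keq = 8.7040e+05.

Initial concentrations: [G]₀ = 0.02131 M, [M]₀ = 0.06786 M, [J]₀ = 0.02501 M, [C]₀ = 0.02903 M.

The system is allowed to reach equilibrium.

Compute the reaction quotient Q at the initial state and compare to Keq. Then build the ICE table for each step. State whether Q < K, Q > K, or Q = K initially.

Q₀ = 2.5761e+07; Q > K (proceeds reverse)

Q₀ = 2.5761e+07 vs Keq = 8.7040e+05 ⇒ Q>K, reverse
Step 1:
                   G          M          J          C
  init       0.02131    0.06786    0.02501    0.02903
  Δ          0.01029    0.01029    0.01543   -0.01029
  eq          0.0316    0.07815    0.04044    0.01874
  solve Keq expr → x = -0.005145; check Q = 8.7040e+05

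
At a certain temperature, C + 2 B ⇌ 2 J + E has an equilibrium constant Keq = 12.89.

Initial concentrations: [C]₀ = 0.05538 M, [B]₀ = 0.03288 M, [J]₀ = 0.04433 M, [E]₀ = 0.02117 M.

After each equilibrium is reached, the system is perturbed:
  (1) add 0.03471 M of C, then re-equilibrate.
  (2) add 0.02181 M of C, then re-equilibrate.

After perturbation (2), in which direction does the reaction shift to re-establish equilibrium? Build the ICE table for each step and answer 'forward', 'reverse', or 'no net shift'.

Direction: forward

Q₀ = 0.6949 vs Keq = 12.89 ⇒ Q<K, forward
Step 1:
                  C         B         J         E
  I         0.05538   0.03288   0.04433   0.02117
  C       -0.009309  -0.01862   0.01862  0.009309
  E         0.04607   0.01426   0.06295   0.03048
  solve Keq expr → x = 0.009309; check Q = 12.89
Then add 0.03471 M of C.
Step 2:
                  C         B         J         E
  I         0.08078   0.01426   0.06295   0.03048
  C       -0.001345 -0.002689  0.002689  0.001345
  E         0.07944   0.01157   0.06564   0.03182
  solve Keq expr → x = 0.001345; check Q = 12.89
Then add 0.02181 M of C.
Step 3:
                  C         B         J         E
  I          0.1012   0.01157   0.06564   0.03182
  C       -5.2304e-04 -0.001046  0.001046 5.2304e-04
  E          0.1007   0.01053   0.06668   0.03235
  solve Keq expr → x = 5.2304e-04; check Q = 12.89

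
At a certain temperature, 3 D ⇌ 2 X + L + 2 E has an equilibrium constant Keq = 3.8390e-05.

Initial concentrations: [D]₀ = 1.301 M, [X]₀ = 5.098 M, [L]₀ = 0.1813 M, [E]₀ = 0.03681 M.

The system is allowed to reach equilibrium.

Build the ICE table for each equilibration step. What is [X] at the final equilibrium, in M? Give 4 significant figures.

Q₀ = 0.002899 vs Keq = 3.8390e-05 ⇒ Q>K, reverse
Step 1:
                   D          X          L          E
  I            1.301      5.098     0.1813    0.03681
  C          0.04814    -0.0321   -0.01605    -0.0321
  E            1.349      5.066     0.1653   0.004715
  solve Keq expr → x = -0.01605; check Q = 3.8390e-05

[X]_eq = 5.066 M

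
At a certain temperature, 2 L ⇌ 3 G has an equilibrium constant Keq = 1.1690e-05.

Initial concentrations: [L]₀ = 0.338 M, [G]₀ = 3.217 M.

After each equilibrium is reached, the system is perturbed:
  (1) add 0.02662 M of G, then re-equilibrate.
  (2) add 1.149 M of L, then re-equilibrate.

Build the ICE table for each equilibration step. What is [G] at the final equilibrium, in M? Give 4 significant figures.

[G]_eq = 0.05345 M

Q₀ = 291.4 vs Keq = 1.1690e-05 ⇒ Q>K, reverse
Step 1:
                  L         G
  I           0.338     3.217
  C           2.117    -3.176
  E           2.455    0.0413
  solve Keq expr → x = -1.059; check Q = 1.1690e-05
Then add 0.02662 M of G.
Step 2:
                  L         G
  I           2.455   0.06792
  C         0.01762  -0.02642
  E           2.473    0.0415
  solve Keq expr → x = -0.008808; check Q = 1.1690e-05
Then add 1.149 M of L.
Step 3:
                  L         G
  I           3.622    0.0415
  C       -0.007963   0.01194
  E           3.614   0.05345
  solve Keq expr → x = 0.003982; check Q = 1.1690e-05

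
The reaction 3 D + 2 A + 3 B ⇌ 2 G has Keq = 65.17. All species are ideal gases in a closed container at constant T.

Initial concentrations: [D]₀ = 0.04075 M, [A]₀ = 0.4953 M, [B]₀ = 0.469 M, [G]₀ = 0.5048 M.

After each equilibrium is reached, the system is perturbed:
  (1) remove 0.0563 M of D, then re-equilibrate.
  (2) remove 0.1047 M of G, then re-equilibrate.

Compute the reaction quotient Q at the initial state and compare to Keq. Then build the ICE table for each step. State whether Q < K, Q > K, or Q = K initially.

Q₀ = 1.4880e+05; Q > K (proceeds reverse)

Q₀ = 1.4880e+05 vs Keq = 65.17 ⇒ Q>K, reverse
Step 1:
                    D           A           B           G
  init        0.04075      0.4953       0.469      0.5048
  Δ            0.2111      0.1407      0.2111     -0.1407
  eq           0.2519       0.636      0.6801      0.3641
  solve Keq expr → x = -0.07037; check Q = 65.17
Then remove 0.0563 M of D.
Step 2:
                    D           A           B           G
  init         0.1956       0.636      0.6801      0.3641
  Δ           0.03113     0.02075     0.03113    -0.02075
  eq           0.2267      0.6568      0.7113      0.3433
  solve Keq expr → x = -0.01038; check Q = 65.17
Then remove 0.1047 M of G.
Step 3:
                    D           A           B           G
  init         0.2267      0.6568      0.7113      0.2386
  Δ          -0.02812    -0.01875    -0.02812     0.01875
  eq           0.1986      0.6381      0.6831      0.2573
  solve Keq expr → x = 0.009375; check Q = 65.17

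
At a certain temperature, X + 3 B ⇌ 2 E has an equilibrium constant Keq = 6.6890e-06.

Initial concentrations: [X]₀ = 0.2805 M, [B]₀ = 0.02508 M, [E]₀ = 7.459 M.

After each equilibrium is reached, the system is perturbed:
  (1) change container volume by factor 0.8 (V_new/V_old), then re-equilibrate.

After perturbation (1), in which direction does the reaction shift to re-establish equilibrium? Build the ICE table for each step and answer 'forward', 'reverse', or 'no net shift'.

Q₀ = 1.2573e+07 vs Keq = 6.6890e-06 ⇒ Q>K, reverse
Step 1:
                   X          B          E
  I           0.2805    0.02508      7.459
  C            3.637      10.91     -7.274
  E            3.917      10.94     0.1851
  solve Keq expr → x = -3.637; check Q = 6.6890e-06
Then change container volume by factor 0.8 (V_new/V_old).
Step 2:
                   X          B          E
  I            4.897      13.67     0.2314
  C         -0.02723    -0.0817    0.05446
  E             4.87      13.59     0.2859
  solve Keq expr → x = 0.02723; check Q = 6.6890e-06

Direction: forward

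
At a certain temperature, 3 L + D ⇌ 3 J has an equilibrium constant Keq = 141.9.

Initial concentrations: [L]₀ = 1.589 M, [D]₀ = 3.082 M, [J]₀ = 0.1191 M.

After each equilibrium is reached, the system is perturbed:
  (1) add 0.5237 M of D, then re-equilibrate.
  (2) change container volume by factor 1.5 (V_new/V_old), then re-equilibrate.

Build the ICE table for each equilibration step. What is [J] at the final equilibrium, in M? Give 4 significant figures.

Q₀ = 1.3663e-04 vs Keq = 141.9 ⇒ Q<K, forward
Step 1:
                   L          D          J
  Initial      1.589      3.082     0.1191
  Change       -1.38    -0.4602       1.38
  Equil       0.2085      2.622        1.5
  solve Keq expr → x = 0.4602; check Q = 141.9
Then add 0.5237 M of D.
Step 2:
                   L          D          J
  Initial     0.2085      3.146        1.5
  Change    -0.01079  -0.003598    0.01079
  Equil       0.1977      3.142       1.51
  solve Keq expr → x = 0.003598; check Q = 141.9
Then change container volume by factor 1.5 (V_new/V_old).
Step 3:
                   L          D          J
  Initial     0.1318      2.095      1.007
  Change     0.01648   0.005492   -0.01648
  Equil       0.1483        2.1     0.9905
  solve Keq expr → x = -0.005492; check Q = 141.9

[J]_eq = 0.9905 M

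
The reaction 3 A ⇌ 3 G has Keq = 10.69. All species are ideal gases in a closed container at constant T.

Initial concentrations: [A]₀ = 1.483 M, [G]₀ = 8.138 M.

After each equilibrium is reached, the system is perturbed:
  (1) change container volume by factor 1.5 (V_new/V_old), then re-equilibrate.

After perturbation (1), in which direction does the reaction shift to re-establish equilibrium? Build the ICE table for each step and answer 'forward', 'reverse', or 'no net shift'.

Direction: no net shift

Q₀ = 165.2 vs Keq = 10.69 ⇒ Q>K, reverse
Step 1:
                    A           G
  init          1.483       8.138
  Δ             1.521      -1.521
  eq            3.004       6.617
  solve Keq expr → x = -0.507; check Q = 10.69
Then change container volume by factor 1.5 (V_new/V_old).
Step 2:
                    A           G
  init          2.003       4.411
  Δ                 0           0
  eq            2.003       4.411
  solve Keq expr → x = 0; check Q = 10.69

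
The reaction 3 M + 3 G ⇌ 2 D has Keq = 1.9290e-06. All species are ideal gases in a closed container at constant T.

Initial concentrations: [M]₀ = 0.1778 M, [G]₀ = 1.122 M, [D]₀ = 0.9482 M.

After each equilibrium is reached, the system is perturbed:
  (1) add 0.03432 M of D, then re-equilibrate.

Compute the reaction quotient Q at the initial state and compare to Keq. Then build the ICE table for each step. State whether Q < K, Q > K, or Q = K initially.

Q₀ = 113.2; Q > K (proceeds reverse)

Q₀ = 113.2 vs Keq = 1.9290e-06 ⇒ Q>K, reverse
Step 1:
                    M           G           D
  init         0.1778       1.122      0.9482
  Δ             1.406       1.406     -0.9371
  eq            1.583       2.528     0.01112
  solve Keq expr → x = -0.4685; check Q = 1.9290e-06
Then add 0.03432 M of D.
Step 2:
                    M           G           D
  init          1.583       2.528     0.04544
  Δ           0.05016     0.05016    -0.03344
  eq            1.634       2.578       0.012
  solve Keq expr → x = -0.01672; check Q = 1.9290e-06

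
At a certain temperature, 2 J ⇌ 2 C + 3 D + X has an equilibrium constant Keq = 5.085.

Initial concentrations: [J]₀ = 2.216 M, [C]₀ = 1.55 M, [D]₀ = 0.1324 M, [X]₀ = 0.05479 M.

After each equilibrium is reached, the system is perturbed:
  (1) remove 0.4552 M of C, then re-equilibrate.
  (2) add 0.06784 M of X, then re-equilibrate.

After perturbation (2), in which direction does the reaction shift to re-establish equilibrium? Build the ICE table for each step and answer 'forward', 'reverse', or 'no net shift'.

Direction: reverse

Q₀ = 6.2214e-05 vs Keq = 5.085 ⇒ Q<K, forward
Step 1:
                    J           C           D           X
  init          2.216        1.55      0.1324     0.05479
  Δ           -0.8822      0.8822       1.323      0.4411
  eq            1.334       2.432       1.456      0.4959
  solve Keq expr → x = 0.4411; check Q = 5.085
Then remove 0.4552 M of C.
Step 2:
                    J           C           D           X
  init          1.334       1.977       1.456      0.4959
  Δ          -0.06373     0.06373     0.09559     0.03186
  eq             1.27       2.041       1.551      0.5277
  solve Keq expr → x = 0.03186; check Q = 5.085
Then add 0.06784 M of X.
Step 3:
                    J           C           D           X
  init           1.27       2.041       1.551      0.5956
  Δ           0.01913    -0.01913    -0.02869   -0.009564
  eq            1.289       2.022       1.523       0.586
  solve Keq expr → x = -0.009564; check Q = 5.085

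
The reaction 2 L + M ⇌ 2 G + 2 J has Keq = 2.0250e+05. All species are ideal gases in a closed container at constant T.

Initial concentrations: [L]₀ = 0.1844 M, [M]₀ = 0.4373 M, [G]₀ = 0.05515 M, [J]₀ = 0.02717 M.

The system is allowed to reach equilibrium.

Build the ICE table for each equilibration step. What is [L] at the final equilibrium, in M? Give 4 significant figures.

[L]_eq = 1.9137e-04 M

Q₀ = 1.5100e-04 vs Keq = 2.0250e+05 ⇒ Q<K, forward
Step 1:
                    L           M           G           J
  init         0.1844      0.4373     0.05515     0.02717
  Δ           -0.1842     -0.0921      0.1842      0.1842
  eq       1.9137e-04      0.3452      0.2394      0.2114
  solve Keq expr → x = 0.0921; check Q = 2.0250e+05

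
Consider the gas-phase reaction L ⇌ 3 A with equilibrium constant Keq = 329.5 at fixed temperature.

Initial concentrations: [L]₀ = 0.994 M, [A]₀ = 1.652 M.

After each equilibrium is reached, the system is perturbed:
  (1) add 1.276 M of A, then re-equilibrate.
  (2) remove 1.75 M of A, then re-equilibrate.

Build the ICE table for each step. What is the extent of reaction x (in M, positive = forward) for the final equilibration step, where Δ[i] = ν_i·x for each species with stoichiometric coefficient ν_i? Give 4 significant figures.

x = 0.1954 M

Q₀ = 4.536 vs Keq = 329.5 ⇒ Q<K, forward
Step 1:
                    L           A
  init          0.994       1.652
  Δ           -0.7945       2.384
  eq           0.1995       4.036
  solve Keq expr → x = 0.7945; check Q = 329.5
Then add 1.276 M of A.
Step 2:
                    L           A
  init         0.1995       5.312
  Δ            0.1495     -0.4486
  eq            0.349       4.863
  solve Keq expr → x = -0.1495; check Q = 329.5
Then remove 1.75 M of A.
Step 3:
                    L           A
  init          0.349       3.113
  Δ           -0.1954      0.5862
  eq           0.1536       3.699
  solve Keq expr → x = 0.1954; check Q = 329.5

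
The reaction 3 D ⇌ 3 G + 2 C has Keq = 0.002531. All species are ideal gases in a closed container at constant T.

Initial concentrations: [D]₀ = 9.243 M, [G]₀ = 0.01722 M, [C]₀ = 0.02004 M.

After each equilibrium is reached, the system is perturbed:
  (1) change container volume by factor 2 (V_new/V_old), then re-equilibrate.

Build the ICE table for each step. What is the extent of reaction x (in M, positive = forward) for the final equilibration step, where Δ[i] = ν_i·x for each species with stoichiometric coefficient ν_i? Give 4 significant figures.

Q₀ = 2.5969e-12 vs Keq = 0.002531 ⇒ Q<K, forward
Step 1:
                  D         G         C
  init        9.243   0.01722   0.02004
  Δ          -1.219     1.219    0.8124
  eq          8.024     1.236    0.8324
  solve Keq expr → x = 0.4062; check Q = 0.002531
Then change container volume by factor 2 (V_new/V_old).
Step 2:
                  D         G         C
  init        4.012    0.6179    0.4162
  Δ         -0.1764    0.1764    0.1176
  eq          3.836    0.7943    0.5338
  solve Keq expr → x = 0.05881; check Q = 0.002531

x = 0.05881 M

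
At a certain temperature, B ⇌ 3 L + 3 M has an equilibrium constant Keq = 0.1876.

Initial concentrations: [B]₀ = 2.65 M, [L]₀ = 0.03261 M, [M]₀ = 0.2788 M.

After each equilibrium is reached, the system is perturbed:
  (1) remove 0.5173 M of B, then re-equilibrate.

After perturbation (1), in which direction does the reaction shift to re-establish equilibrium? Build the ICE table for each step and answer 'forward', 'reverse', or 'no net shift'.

Direction: reverse

Q₀ = 2.8359e-07 vs Keq = 0.1876 ⇒ Q<K, forward
Step 1:
                   B          L          M
  I             2.65    0.03261     0.2788
  C          -0.2429     0.7288     0.7288
  E            2.407     0.7614      1.008
  solve Keq expr → x = 0.2429; check Q = 0.1876
Then remove 0.5173 M of B.
Step 2:
                   B          L          M
  I             1.89     0.7614      1.008
  C          0.01115   -0.03345   -0.03345
  E            1.901      0.728     0.9741
  solve Keq expr → x = -0.01115; check Q = 0.1876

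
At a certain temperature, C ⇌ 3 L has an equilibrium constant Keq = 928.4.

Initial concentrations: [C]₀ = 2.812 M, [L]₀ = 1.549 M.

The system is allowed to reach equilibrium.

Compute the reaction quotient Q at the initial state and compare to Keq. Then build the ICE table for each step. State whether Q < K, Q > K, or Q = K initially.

Q₀ = 1.322; Q < K (proceeds forward)

Q₀ = 1.322 vs Keq = 928.4 ⇒ Q<K, forward
Step 1:
                    C           L
  I             2.812       1.549
  C            -2.218       6.653
  E            0.5943       8.202
  solve Keq expr → x = 2.218; check Q = 928.4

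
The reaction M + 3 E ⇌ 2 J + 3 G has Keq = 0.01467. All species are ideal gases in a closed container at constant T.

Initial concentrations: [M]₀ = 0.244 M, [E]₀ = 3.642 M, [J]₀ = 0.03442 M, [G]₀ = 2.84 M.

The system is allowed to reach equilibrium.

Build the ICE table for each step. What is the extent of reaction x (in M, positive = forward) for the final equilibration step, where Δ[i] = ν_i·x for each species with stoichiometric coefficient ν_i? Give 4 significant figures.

x = 0.02178 M

Q₀ = 0.002302 vs Keq = 0.01467 ⇒ Q<K, forward
Step 1:
                    M           E           J           G
  Initial       0.244       3.642     0.03442        2.84
  Change     -0.02178    -0.06535     0.04357     0.06535
  Equil        0.2222       3.577     0.07799       2.905
  solve Keq expr → x = 0.02178; check Q = 0.01467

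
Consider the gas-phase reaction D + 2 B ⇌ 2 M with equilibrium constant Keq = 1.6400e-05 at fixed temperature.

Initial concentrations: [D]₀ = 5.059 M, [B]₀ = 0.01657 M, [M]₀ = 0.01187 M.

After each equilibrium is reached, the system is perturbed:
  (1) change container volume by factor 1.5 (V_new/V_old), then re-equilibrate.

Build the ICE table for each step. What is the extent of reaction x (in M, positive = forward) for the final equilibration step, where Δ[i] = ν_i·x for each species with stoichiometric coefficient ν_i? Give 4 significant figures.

x = -1.5595e-05 M

Q₀ = 0.1014 vs Keq = 1.6400e-05 ⇒ Q>K, reverse
Step 1:
                  D         B         M
  I           5.059   0.01657   0.01187
  C        0.005807   0.01161  -0.01161
  E           5.065   0.02818 2.5686e-04
  solve Keq expr → x = -0.005807; check Q = 1.6400e-05
Then change container volume by factor 1.5 (V_new/V_old).
Step 2:
                  D         B         M
  I           3.377   0.01879 1.7124e-04
  C       1.5595e-05 3.1190e-05 -3.1190e-05
  E           3.377   0.01882 1.4005e-04
  solve Keq expr → x = -1.5595e-05; check Q = 1.6400e-05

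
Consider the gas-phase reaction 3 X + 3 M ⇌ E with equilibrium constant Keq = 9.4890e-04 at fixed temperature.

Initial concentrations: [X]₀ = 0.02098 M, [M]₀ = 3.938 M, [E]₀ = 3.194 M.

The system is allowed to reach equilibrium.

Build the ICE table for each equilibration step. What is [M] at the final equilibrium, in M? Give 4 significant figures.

Q₀ = 5664 vs Keq = 9.4890e-04 ⇒ Q>K, reverse
Step 1:
                  X         M         E
  init      0.02098     3.938     3.194
  Δ           2.212     2.212   -0.7373
  eq          2.233      6.15     2.457
  solve Keq expr → x = -0.7373; check Q = 9.4890e-04

[M]_eq = 6.15 M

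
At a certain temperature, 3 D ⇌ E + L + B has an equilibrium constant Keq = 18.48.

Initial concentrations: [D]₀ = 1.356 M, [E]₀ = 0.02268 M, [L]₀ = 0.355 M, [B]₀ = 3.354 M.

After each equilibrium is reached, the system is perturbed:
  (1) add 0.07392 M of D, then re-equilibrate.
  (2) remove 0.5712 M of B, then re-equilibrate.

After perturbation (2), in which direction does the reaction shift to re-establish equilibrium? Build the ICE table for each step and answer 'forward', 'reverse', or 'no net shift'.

Q₀ = 0.01083 vs Keq = 18.48 ⇒ Q<K, forward
Step 1:
                  D         E         L         B
  I           1.356   0.02268     0.355     3.354
  C         -0.9918    0.3306    0.3306    0.3306
  E          0.3642    0.3533    0.6856     3.685
  solve Keq expr → x = 0.3306; check Q = 18.48
Then add 0.07392 M of D.
Step 2:
                  D         E         L         B
  I          0.4381    0.3533    0.6856     3.685
  C        -0.06248   0.02083   0.02083   0.02083
  E          0.3756    0.3741    0.7064     3.705
  solve Keq expr → x = 0.02083; check Q = 18.48
Then remove 0.5712 M of B.
Step 3:
                  D         E         L         B
  I          0.3756    0.3741    0.7064     3.134
  C        -0.01737   0.00579   0.00579   0.00579
  E          0.3582    0.3799    0.7122      3.14
  solve Keq expr → x = 0.00579; check Q = 18.48

Direction: forward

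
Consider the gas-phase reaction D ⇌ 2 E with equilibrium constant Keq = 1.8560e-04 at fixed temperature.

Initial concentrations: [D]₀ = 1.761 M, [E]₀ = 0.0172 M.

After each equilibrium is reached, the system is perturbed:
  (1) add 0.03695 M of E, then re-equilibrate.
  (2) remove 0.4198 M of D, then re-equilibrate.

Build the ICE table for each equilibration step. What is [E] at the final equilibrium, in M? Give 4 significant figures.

Q₀ = 1.6800e-04 vs Keq = 1.8560e-04 ⇒ Q<K, forward
Step 1:
                  D         E
  init        1.761    0.0172
  Δ       -4.3826e-04 8.7651e-04
  eq          1.761   0.01808
  solve Keq expr → x = 4.3826e-04; check Q = 1.8560e-04
Then add 0.03695 M of E.
Step 2:
                  D         E
  init        1.761   0.05503
  Δ         0.01843  -0.03686
  eq          1.779   0.01817
  solve Keq expr → x = -0.01843; check Q = 1.8560e-04
Then remove 0.4198 M of D.
Step 3:
                  D         E
  init        1.359   0.01817
  Δ        0.001141 -0.002281
  eq           1.36   0.01589
  solve Keq expr → x = -0.001141; check Q = 1.8560e-04

[E]_eq = 0.01589 M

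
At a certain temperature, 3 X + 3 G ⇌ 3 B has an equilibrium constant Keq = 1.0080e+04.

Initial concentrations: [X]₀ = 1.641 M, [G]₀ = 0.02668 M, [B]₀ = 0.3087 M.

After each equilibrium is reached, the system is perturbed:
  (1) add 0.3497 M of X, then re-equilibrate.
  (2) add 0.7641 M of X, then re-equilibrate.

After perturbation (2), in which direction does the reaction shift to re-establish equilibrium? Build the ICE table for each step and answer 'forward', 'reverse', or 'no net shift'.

Direction: forward

Q₀ = 350.5 vs Keq = 1.0080e+04 ⇒ Q<K, forward
Step 1:
                  X         G         B
  Initial     1.641   0.02668    0.3087
  Change   -0.01738  -0.01738   0.01738
  Equil       1.624  0.009297    0.3261
  solve Keq expr → x = 0.005794; check Q = 1.0080e+04
Then add 0.3497 M of X.
Step 2:
                  X         G         B
  Initial     1.973  0.009297    0.3261
  Change  -0.001604 -0.001604  0.001604
  Equil       1.972  0.007694    0.3277
  solve Keq expr → x = 5.3458e-04; check Q = 1.0080e+04
Then add 0.7641 M of X.
Step 3:
                  X         G         B
  Initial     2.736  0.007694    0.3277
  Change  -0.002109 -0.002109  0.002109
  Equil       2.734  0.005585    0.3298
  solve Keq expr → x = 7.0293e-04; check Q = 1.0080e+04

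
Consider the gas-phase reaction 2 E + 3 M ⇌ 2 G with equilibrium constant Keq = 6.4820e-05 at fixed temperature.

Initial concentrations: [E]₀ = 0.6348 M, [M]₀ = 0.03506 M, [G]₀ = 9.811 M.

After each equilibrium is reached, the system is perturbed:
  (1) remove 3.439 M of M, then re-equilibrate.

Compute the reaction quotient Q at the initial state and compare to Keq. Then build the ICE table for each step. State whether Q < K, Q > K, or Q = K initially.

Q₀ = 5.5426e+06; Q > K (proceeds reverse)

Q₀ = 5.5426e+06 vs Keq = 6.4820e-05 ⇒ Q>K, reverse
Step 1:
                    E           M           G
  init         0.6348     0.03506       9.811
  Δ             7.404       11.11      -7.404
  eq            8.039       11.14       2.407
  solve Keq expr → x = -3.702; check Q = 6.4820e-05
Then remove 3.439 M of M.
Step 2:
                    E           M           G
  init          8.039       7.702       2.407
  Δ            0.6313      0.9469     -0.6313
  eq             8.67       8.649       1.776
  solve Keq expr → x = -0.3156; check Q = 6.4820e-05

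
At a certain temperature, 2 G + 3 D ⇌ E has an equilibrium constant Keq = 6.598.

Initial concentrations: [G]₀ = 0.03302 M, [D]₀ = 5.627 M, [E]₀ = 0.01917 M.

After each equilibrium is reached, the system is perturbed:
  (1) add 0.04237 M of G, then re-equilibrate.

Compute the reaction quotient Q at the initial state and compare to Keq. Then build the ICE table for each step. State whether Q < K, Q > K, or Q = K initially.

Q₀ = 0.09868 vs Keq = 6.598 ⇒ Q<K, forward
Step 1:
                   G          D          E
  init       0.03302      5.627    0.01917
  Δ         -0.02766   -0.04149    0.01383
  eq        0.005358      5.586      0.033
  solve Keq expr → x = 0.01383; check Q = 6.598
Then add 0.04237 M of G.
Step 2:
                   G          D          E
  init       0.04773      5.586      0.033
  Δ          -0.0408    -0.0612     0.0204
  eq        0.006929      5.524     0.0534
  solve Keq expr → x = 0.0204; check Q = 6.598

Q₀ = 0.09868; Q < K (proceeds forward)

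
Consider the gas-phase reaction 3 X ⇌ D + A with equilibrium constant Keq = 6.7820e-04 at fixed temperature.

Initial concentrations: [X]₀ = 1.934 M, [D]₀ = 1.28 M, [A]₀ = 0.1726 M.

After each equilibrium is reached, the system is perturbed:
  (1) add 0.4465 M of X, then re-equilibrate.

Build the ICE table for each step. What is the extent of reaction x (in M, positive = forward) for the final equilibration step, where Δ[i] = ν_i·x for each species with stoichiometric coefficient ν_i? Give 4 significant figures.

Q₀ = 0.03054 vs Keq = 6.7820e-04 ⇒ Q>K, reverse
Step 1:
                    X           D           A
  Initial       1.934        1.28      0.1726
  Change       0.4918     -0.1639     -0.1639
  Equil         2.426       1.116    0.008674
  solve Keq expr → x = -0.1639; check Q = 6.7820e-04
Then add 0.4465 M of X.
Step 2:
                    X           D           A
  Initial       2.872       1.116    0.008674
  Change     -0.01624    0.005414    0.005414
  Equil         2.856       1.121     0.01409
  solve Keq expr → x = 0.005414; check Q = 6.7820e-04

x = 0.005414 M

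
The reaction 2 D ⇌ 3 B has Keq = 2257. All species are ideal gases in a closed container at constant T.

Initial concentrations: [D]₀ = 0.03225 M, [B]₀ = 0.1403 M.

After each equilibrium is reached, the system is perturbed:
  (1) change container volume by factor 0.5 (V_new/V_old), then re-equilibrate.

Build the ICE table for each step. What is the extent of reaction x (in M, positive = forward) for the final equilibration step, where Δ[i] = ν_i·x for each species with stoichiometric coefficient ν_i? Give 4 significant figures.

x = -6.8055e-04 M

Q₀ = 2.655 vs Keq = 2257 ⇒ Q<K, forward
Step 1:
                   D          B
  I          0.03225     0.1403
  C         -0.03056    0.04584
  E          0.00169     0.1861
  solve Keq expr → x = 0.01528; check Q = 2257
Then change container volume by factor 0.5 (V_new/V_old).
Step 2:
                   D          B
  I         0.003381     0.3723
  C         0.001361  -0.002042
  E         0.004742     0.3702
  solve Keq expr → x = -6.8055e-04; check Q = 2257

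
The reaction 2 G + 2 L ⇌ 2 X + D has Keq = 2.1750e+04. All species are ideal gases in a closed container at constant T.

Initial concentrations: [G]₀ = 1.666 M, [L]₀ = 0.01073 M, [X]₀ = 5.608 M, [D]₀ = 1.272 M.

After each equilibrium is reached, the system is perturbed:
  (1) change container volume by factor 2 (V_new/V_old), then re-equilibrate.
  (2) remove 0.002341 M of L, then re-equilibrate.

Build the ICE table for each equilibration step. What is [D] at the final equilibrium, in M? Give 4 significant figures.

[D]_eq = 0.6287 M

Q₀ = 1.2519e+05 vs Keq = 2.1750e+04 ⇒ Q>K, reverse
Step 1:
                    G           L           X           D
  init          1.666     0.01073       5.608       1.272
  Δ           0.01465     0.01465    -0.01465   -0.007324
  eq            1.681     0.02538       5.593       1.265
  solve Keq expr → x = -0.007324; check Q = 2.1750e+04
Then change container volume by factor 2 (V_new/V_old).
Step 2:
                    G           L           X           D
  init         0.8403     0.01269       2.797      0.6323
  Δ           0.00508     0.00508    -0.00508    -0.00254
  eq           0.8454     0.01777       2.792      0.6298
  solve Keq expr → x = -0.00254; check Q = 2.1750e+04
Then remove 0.002341 M of L.
Step 3:
                    G           L           X           D
  init         0.8454     0.01543       2.792      0.6298
  Δ          0.002263    0.002263   -0.002263   -0.001132
  eq           0.8477     0.01769       2.789      0.6287
  solve Keq expr → x = -0.001132; check Q = 2.1750e+04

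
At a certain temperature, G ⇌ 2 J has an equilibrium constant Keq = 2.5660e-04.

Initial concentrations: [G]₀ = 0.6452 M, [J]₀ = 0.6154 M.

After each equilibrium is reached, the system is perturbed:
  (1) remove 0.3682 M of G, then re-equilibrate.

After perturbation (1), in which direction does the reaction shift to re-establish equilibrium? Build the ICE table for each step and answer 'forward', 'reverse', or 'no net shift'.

Direction: reverse

Q₀ = 0.587 vs Keq = 2.5660e-04 ⇒ Q>K, reverse
Step 1:
                  G         J
  Initial    0.6452    0.6154
  Change     0.2999   -0.5998
  Equil      0.9451   0.01557
  solve Keq expr → x = -0.2999; check Q = 2.5660e-04
Then remove 0.3682 M of G.
Step 2:
                  G         J
  Initial    0.5769   0.01557
  Change   0.001694 -0.003388
  Equil      0.5786   0.01218
  solve Keq expr → x = -0.001694; check Q = 2.5660e-04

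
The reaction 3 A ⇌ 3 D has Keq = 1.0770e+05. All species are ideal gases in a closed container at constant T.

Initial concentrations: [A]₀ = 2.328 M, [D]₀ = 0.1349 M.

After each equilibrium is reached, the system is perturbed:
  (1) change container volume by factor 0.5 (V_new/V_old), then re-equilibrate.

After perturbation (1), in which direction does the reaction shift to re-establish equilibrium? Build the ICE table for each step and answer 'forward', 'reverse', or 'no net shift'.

Q₀ = 1.9457e-04 vs Keq = 1.0770e+05 ⇒ Q<K, forward
Step 1:
                   A          D
  I            2.328     0.1349
  C           -2.277      2.277
  E           0.0507      2.412
  solve Keq expr → x = 0.7591; check Q = 1.0770e+05
Then change container volume by factor 0.5 (V_new/V_old).
Step 2:
                   A          D
  I           0.1014      4.824
  C                0          0
  E           0.1014      4.824
  solve Keq expr → x = 0; check Q = 1.0770e+05

Direction: no net shift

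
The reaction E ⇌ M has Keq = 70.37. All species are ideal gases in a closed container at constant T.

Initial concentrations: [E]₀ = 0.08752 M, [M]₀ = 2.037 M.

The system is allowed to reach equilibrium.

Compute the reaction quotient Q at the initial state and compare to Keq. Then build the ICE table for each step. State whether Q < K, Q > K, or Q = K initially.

Q₀ = 23.27; Q < K (proceeds forward)

Q₀ = 23.27 vs Keq = 70.37 ⇒ Q<K, forward
Step 1:
                    E           M
  Initial     0.08752       2.037
  Change     -0.05775     0.05775
  Equil       0.02977       2.095
  solve Keq expr → x = 0.05775; check Q = 70.37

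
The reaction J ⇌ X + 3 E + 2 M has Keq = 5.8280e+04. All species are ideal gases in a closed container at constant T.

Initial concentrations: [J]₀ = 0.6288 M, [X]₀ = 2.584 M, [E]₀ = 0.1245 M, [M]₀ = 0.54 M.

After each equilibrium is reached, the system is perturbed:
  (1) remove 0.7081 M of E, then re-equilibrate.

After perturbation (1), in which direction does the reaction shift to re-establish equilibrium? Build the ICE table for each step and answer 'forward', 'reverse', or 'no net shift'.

Q₀ = 0.002312 vs Keq = 5.8280e+04 ⇒ Q<K, forward
Step 1:
                  J         X         E         M
  I          0.6288     2.584    0.1245      0.54
  C         -0.6274    0.6274     1.882     1.255
  E        0.001434     3.211     2.007     1.795
  solve Keq expr → x = 0.6274; check Q = 5.8280e+04
Then remove 0.7081 M of E.
Step 2:
                  J         X         E         M
  I        0.001434     3.211     1.298     1.795
  C       -0.001042  0.001042  0.003125  0.002083
  E       3.9244e-04     3.212     1.302     1.797
  solve Keq expr → x = 0.001042; check Q = 5.8280e+04

Direction: forward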